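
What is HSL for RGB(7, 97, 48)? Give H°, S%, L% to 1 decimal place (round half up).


Normalize: R'=7/255≈0.0275, G'=97/255≈0.3804, B'=48/255≈0.1882
Max=97/255, Min=7/255, Δ=Max-Min=90/255
L = (Max+Min)/2 = (97+7)/510 = 104/510 = 0.20392… → L = 20.4%
L ≤ 0.5 → S = Δ/(Max+Min) = 90/(97+7) = 90/104 = 0.86538… → S = 86.5%
(the 1/255 factors cancel in S and H, so raw channel differences can be used)
Max is G' → H = 60 × ((B-R)/Δ + 2) = 60 × ((48-7)/90 + 2)
  41/90 + 2 = 0.4555… + 2 = 2.4555…
  H = 60 × 2.4555… = 147.333…° → H = 147.3°
= HSL(147.3°, 86.5%, 20.4%)


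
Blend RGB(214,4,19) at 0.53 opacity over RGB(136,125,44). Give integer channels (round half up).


C = α×F + (1-α)×B, with 1-α = 0.47
R: 0.53×214 + 0.47×136 = 113.42 + 63.92 = 177.34 → 177
G: 0.53×4 + 0.47×125 = 2.12 + 58.75 = 60.87 → 61
B: 0.53×19 + 0.47×44 = 10.07 + 20.68 = 30.75 → 31
= RGB(177, 61, 31)


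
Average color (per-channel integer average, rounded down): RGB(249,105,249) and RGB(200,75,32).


Midpoint: each channel = ⌊(C₁+C₂)/2⌋
R: ⌊(249+200)/2⌋ = 224
G: ⌊(105+75)/2⌋ = 90
B: ⌊(249+32)/2⌋ = 140
= RGB(224, 90, 140)


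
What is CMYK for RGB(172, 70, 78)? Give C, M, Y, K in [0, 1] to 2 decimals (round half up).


R'=172/255≈0.6745, G'=70/255≈0.2745, B'=78/255≈0.3059
K = 1 - max(R',G',B') = 1 - 172/255 = 83/255 = 0.32549… → 0.33
(1-R'-K)/(1-K) simplifies to (max-R)/max with max = 172:
C = (172-172)/172 = 0/172 = 0 → 0.00
M = (172-70)/172 = 102/172 = 0.59302… → 0.59
Y = (172-78)/172 = 94/172 = 0.54651… → 0.55
= CMYK(0.00, 0.59, 0.55, 0.33)


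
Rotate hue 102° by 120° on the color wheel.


New hue = (H + rotation) mod 360
New hue = (102 + 120) mod 360
= 222 mod 360
= 222°


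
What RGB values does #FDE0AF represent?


FD → 253 (R)
E0 → 224 (G)
AF → 175 (B)
= RGB(253, 224, 175)


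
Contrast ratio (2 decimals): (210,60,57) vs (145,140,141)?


Linearize each sRGB channel c=v/255: c/12.92 if c ≤ 0.04045 else ((c+0.055)/1.055)^2.4
L = 0.2126×R_lin + 0.7152×G_lin + 0.0722×B_lin
Color 1 (210,60,57):
  R=210: 210/255≈0.8235 > 0.04045 → ((0.8235+0.055)/1.055)^2.4 ≈ 0.64448
  G=60: 60/255≈0.2353 > 0.04045 → ((0.2353+0.055)/1.055)^2.4 ≈ 0.04519
  B=57: 57/255≈0.2235 > 0.04045 → ((0.2235+0.055)/1.055)^2.4 ≈ 0.04092
  L1 = 0.2126×0.64448 + 0.7152×0.04519 + 0.0722×0.04092 ≈ 0.17229
Color 2 (145,140,141):
  R=145: 145/255≈0.5686 > 0.04045 → ((0.5686+0.055)/1.055)^2.4 ≈ 0.28315
  G=140: 140/255≈0.5490 > 0.04045 → ((0.5490+0.055)/1.055)^2.4 ≈ 0.26225
  B=141: 141/255≈0.5529 > 0.04045 → ((0.5529+0.055)/1.055)^2.4 ≈ 0.26636
  L2 = 0.2126×0.28315 + 0.7152×0.26225 + 0.0722×0.26636 ≈ 0.26699
Lighter = 0.26699, Darker = 0.17229
Ratio = (L_lighter + 0.05) / (L_darker + 0.05)
Ratio = (0.26699 + 0.05) / (0.17229 + 0.05) = 0.31699 / 0.22229 ≈ 1.4260
Ratio ≈ 1.43:1


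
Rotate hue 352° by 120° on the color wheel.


New hue = (H + rotation) mod 360
New hue = (352 + 120) mod 360
= 472 mod 360
= 112°


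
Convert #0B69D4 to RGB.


0B → 11 (R)
69 → 105 (G)
D4 → 212 (B)
= RGB(11, 105, 212)


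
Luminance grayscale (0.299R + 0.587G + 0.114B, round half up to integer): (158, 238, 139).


Gray = 0.299×R + 0.587×G + 0.114×B
Gray = 0.299×158 + 0.587×238 + 0.114×139
Gray = 47.242 + 139.706 + 15.846
Gray = 202.794 → round half up → 203
Gray = 203


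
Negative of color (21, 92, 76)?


Invert: (255-R, 255-G, 255-B)
R: 255-21 = 234
G: 255-92 = 163
B: 255-76 = 179
= RGB(234, 163, 179)


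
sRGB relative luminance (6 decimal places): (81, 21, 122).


Linearize each channel (sRGB transfer function): c = v/255; c_lin = c/12.92 if c ≤ 0.04045, else ((c+0.055)/1.055)^2.4
  R: 81/255 ≈ 0.317647 > 0.04045 → ((0.317647+0.055)/1.055)^2.4 ≈ 0.082283
  G: 21/255 ≈ 0.082353 > 0.04045 → ((0.082353+0.055)/1.055)^2.4 ≈ 0.007499
  B: 122/255 ≈ 0.478431 > 0.04045 → ((0.478431+0.055)/1.055)^2.4 ≈ 0.194618
R_lin = 0.082283, G_lin = 0.007499, B_lin = 0.194618
L = 0.2126×R + 0.7152×G + 0.0722×B
L = 0.2126×0.082283 + 0.7152×0.007499 + 0.0722×0.194618
L ≈ 0.036908


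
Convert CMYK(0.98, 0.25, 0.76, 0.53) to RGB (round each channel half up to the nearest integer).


R = 255 × (1-C) × (1-K) = 255 × 0.02 × 0.47 = 2.397 → 2
G = 255 × (1-M) × (1-K) = 255 × 0.75 × 0.47 = 89.8875 → 90
B = 255 × (1-Y) × (1-K) = 255 × 0.24 × 0.47 = 28.764 → 29
= RGB(2, 90, 29)


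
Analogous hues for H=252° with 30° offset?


Base hue: 252°
Left analog: (252 - 30) mod 360 = 222°
Right analog: (252 + 30) mod 360 = 282°
Analogous hues = 222° and 282°


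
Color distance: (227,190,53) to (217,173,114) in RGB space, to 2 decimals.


d = √[(R₁-R₂)² + (G₁-G₂)² + (B₁-B₂)²]
d = √[(227-217)² + (190-173)² + (53-114)²]
d = √[100 + 289 + 3721]
d = √4110
d ≈ 64.11


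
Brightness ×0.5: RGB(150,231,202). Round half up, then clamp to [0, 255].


Multiply each channel by 0.5, round half up, clamp to [0, 255]
R: 150×0.5 = 75
G: 231×0.5 = 115.5 → round → 116
B: 202×0.5 = 101
= RGB(75, 116, 101)


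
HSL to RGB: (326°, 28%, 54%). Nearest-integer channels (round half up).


H=326°, S=0.28, L=0.54
C = (1-|2L-1|)×S = (1-|0.08|)×0.28 = 0.2576
H' = H/60 = 326/60 ≈ 5.4333; X = C×(1-|H' mod 2 - 1|) ≈ 0.1460
m = L - C/2 = 0.54 - 0.1288 = 0.4112
Sector ⌊H'⌋ = 5 → (R',G',B') = (0.2576, 0.0, ≈0.1460)
RGB = ((R'+m)×255, (G'+m)×255, (B'+m)×255) = (170.544, 104.856, 142.0792)
Round half up → RGB(171, 105, 142)


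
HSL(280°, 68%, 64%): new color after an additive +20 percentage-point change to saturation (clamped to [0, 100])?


Original S = 68%
Adjustment = +20 percentage points
New S = 68 + (20) = 88
Clamp to [0, 100] → 88
= HSL(280°, 88%, 64%)


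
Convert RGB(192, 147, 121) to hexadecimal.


R = 192 → C0 (hex)
G = 147 → 93 (hex)
B = 121 → 79 (hex)
Hex = #C09379


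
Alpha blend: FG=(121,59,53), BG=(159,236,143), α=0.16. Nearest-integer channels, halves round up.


C = α×F + (1-α)×B, with 1-α = 0.84
R: 0.16×121 + 0.84×159 = 19.36 + 133.56 = 152.92 → 153
G: 0.16×59 + 0.84×236 = 9.44 + 198.24 = 207.68 → 208
B: 0.16×53 + 0.84×143 = 8.48 + 120.12 = 128.60 → 129
= RGB(153, 208, 129)


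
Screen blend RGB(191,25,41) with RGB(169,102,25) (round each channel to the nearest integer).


Screen: C = 255 - (255-A)×(255-B)/255, rounded to nearest integer
R: 255 - (255-191)×(255-169)/255 = 255 - 5504/255 ≈ 255 - 21.584 = 233.416 → 233
G: 255 - (255-25)×(255-102)/255 = 255 - 35190/255 ≈ 255 - 138.000 = 117.000 → 117
B: 255 - (255-41)×(255-25)/255 = 255 - 49220/255 ≈ 255 - 193.020 = 61.980 → 62
= RGB(233, 117, 62)


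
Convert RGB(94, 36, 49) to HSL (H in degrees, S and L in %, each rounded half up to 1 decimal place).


Normalize: R'=94/255≈0.3686, G'=36/255≈0.1412, B'=49/255≈0.1922
Max=94/255, Min=36/255, Δ=Max-Min=58/255
L = (Max+Min)/2 = (94+36)/510 = 130/510 = 0.25490… → L = 25.5%
L ≤ 0.5 → S = Δ/(Max+Min) = 58/(94+36) = 58/130 = 0.44615… → S = 44.6%
(the 1/255 factors cancel in S and H, so raw channel differences can be used)
Max is R' → H = 60 × (((G-B)/Δ) mod 6) = 60 × (((36-49)/58) mod 6)
  (-13)/58 = -0.2241…; negative, so add 6 → 5.7758…
  H = 60 × 5.7758… = 346.551…° → H = 346.6°
= HSL(346.6°, 44.6%, 25.5%)


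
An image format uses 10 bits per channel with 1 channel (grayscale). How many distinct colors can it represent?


Total bits = 10 bits/channel × 1 channels = 10 bits
Distinct colors = 2^10
= 1,024 colors


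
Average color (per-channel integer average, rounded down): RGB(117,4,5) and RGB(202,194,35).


Midpoint: each channel = ⌊(C₁+C₂)/2⌋
R: ⌊(117+202)/2⌋ = 159
G: ⌊(4+194)/2⌋ = 99
B: ⌊(5+35)/2⌋ = 20
= RGB(159, 99, 20)


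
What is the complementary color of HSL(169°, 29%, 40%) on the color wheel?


Complement = opposite side of color wheel = hue + 180°
H' = (169 + 180) mod 360 = 349°
S and L unchanged.
= HSL(349°, 29%, 40%)


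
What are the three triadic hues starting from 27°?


Triadic: equally spaced at 120° intervals
H1 = 27°
H2 = (27 + 120) mod 360 = 147°
H3 = (27 + 240) mod 360 = 267°
Triadic = 27°, 147°, 267°


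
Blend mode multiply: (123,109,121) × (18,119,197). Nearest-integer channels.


Multiply: C = A×B/255, rounded to nearest integer
R: 123×18/255 = 2214/255 ≈ 8.682 → 9
G: 109×119/255 = 12971/255 ≈ 50.867 → 51
B: 121×197/255 = 23837/255 ≈ 93.478 → 93
= RGB(9, 51, 93)


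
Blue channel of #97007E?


Color: #97007E
R = 97 = 151
G = 00 = 0
B = 7E = 126
Blue = 126


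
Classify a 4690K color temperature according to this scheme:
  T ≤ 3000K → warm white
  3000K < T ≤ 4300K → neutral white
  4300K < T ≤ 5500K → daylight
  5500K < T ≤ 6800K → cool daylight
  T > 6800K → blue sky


Temperature: 4690K
4300K < 4690K ≤ 5500K → daylight
Classification: daylight


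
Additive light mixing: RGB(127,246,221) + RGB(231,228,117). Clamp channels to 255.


Additive: each channel = min(255, C₁+C₂)
R: 127+231 = 358 → 255
G: 246+228 = 474 → 255
B: 221+117 = 338 → 255
= RGB(255, 255, 255)


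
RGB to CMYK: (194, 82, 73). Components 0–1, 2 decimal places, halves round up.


R'=194/255≈0.7608, G'=82/255≈0.3216, B'=73/255≈0.2863
K = 1 - max(R',G',B') = 1 - 194/255 = 61/255 = 0.23921… → 0.24
(1-R'-K)/(1-K) simplifies to (max-R)/max with max = 194:
C = (194-194)/194 = 0/194 = 0 → 0.00
M = (194-82)/194 = 112/194 = 0.57731… → 0.58
Y = (194-73)/194 = 121/194 = 0.62371… → 0.62
= CMYK(0.00, 0.58, 0.62, 0.24)


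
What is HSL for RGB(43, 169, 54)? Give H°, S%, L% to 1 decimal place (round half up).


Normalize: R'=43/255≈0.1686, G'=169/255≈0.6627, B'=54/255≈0.2118
Max=169/255, Min=43/255, Δ=Max-Min=126/255
L = (Max+Min)/2 = (169+43)/510 = 212/510 = 0.41568… → L = 41.6%
L ≤ 0.5 → S = Δ/(Max+Min) = 126/(169+43) = 126/212 = 0.59433… → S = 59.4%
(the 1/255 factors cancel in S and H, so raw channel differences can be used)
Max is G' → H = 60 × ((B-R)/Δ + 2) = 60 × ((54-43)/126 + 2)
  11/126 + 2 = 0.0873… + 2 = 2.0873…
  H = 60 × 2.0873… = 125.238…° → H = 125.2°
= HSL(125.2°, 59.4%, 41.6%)


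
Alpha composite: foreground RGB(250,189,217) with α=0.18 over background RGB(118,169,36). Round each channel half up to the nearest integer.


C = α×F + (1-α)×B, with 1-α = 0.82
R: 0.18×250 + 0.82×118 = 45.00 + 96.76 = 141.76 → 142
G: 0.18×189 + 0.82×169 = 34.02 + 138.58 = 172.60 → 173
B: 0.18×217 + 0.82×36 = 39.06 + 29.52 = 68.58 → 69
= RGB(142, 173, 69)


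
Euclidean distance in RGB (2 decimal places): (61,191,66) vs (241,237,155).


d = √[(R₁-R₂)² + (G₁-G₂)² + (B₁-B₂)²]
d = √[(61-241)² + (191-237)² + (66-155)²]
d = √[32400 + 2116 + 7921]
d = √42437
d ≈ 206.00


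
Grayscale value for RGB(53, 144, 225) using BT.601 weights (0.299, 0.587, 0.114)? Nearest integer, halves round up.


Gray = 0.299×R + 0.587×G + 0.114×B
Gray = 0.299×53 + 0.587×144 + 0.114×225
Gray = 15.847 + 84.528 + 25.650
Gray = 126.025 → round half up → 126
Gray = 126


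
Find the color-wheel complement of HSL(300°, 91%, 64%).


Complement = opposite side of color wheel = hue + 180°
H' = (300 + 180) mod 360 = 120°
S and L unchanged.
= HSL(120°, 91%, 64%)


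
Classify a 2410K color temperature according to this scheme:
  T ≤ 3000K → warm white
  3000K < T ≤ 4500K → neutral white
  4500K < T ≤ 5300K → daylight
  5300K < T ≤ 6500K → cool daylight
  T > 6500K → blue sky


Temperature: 2410K
2410K ≤ 3000K → warm white
Classification: warm white


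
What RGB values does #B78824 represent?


B7 → 183 (R)
88 → 136 (G)
24 → 36 (B)
= RGB(183, 136, 36)


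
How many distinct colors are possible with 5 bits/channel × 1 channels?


Total bits = 5 bits/channel × 1 channels = 5 bits
Distinct colors = 2^5
= 32 colors


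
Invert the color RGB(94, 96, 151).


Invert: (255-R, 255-G, 255-B)
R: 255-94 = 161
G: 255-96 = 159
B: 255-151 = 104
= RGB(161, 159, 104)


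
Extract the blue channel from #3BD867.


Color: #3BD867
R = 3B = 59
G = D8 = 216
B = 67 = 103
Blue = 103


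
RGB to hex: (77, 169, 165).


R = 77 → 4D (hex)
G = 169 → A9 (hex)
B = 165 → A5 (hex)
Hex = #4DA9A5


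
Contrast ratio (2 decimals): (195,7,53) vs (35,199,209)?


Linearize each sRGB channel c=v/255: c/12.92 if c ≤ 0.04045 else ((c+0.055)/1.055)^2.4
L = 0.2126×R_lin + 0.7152×G_lin + 0.0722×B_lin
Color 1 (195,7,53):
  R=195: 195/255≈0.7647 > 0.04045 → ((0.7647+0.055)/1.055)^2.4 ≈ 0.54572
  G=7: 7/255≈0.0275 ≤ 0.04045 → 0.0275/12.92 ≈ 0.00212
  B=53: 53/255≈0.2078 > 0.04045 → ((0.2078+0.055)/1.055)^2.4 ≈ 0.03560
  L1 = 0.2126×0.54572 + 0.7152×0.00212 + 0.0722×0.03560 ≈ 0.12011
Color 2 (35,199,209):
  R=35: 35/255≈0.1373 > 0.04045 → ((0.1373+0.055)/1.055)^2.4 ≈ 0.01681
  G=199: 199/255≈0.7804 > 0.04045 → ((0.7804+0.055)/1.055)^2.4 ≈ 0.57112
  B=209: 209/255≈0.8196 > 0.04045 → ((0.8196+0.055)/1.055)^2.4 ≈ 0.63760
  L2 = 0.2126×0.01681 + 0.7152×0.57112 + 0.0722×0.63760 ≈ 0.45808
Lighter = 0.45808, Darker = 0.12011
Ratio = (L_lighter + 0.05) / (L_darker + 0.05)
Ratio = (0.45808 + 0.05) / (0.12011 + 0.05) = 0.50808 / 0.17011 ≈ 2.9867
Ratio ≈ 2.99:1


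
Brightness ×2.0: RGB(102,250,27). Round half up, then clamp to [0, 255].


Multiply each channel by 2.0, round half up, clamp to [0, 255]
R: 102×2.0 = 204
G: 250×2.0 = 500 → clamp → 255
B: 27×2.0 = 54
= RGB(204, 255, 54)


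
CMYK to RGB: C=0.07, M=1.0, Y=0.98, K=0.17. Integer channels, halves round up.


R = 255 × (1-C) × (1-K) = 255 × 0.93 × 0.83 = 196.8345 → 197
G = 255 × (1-M) × (1-K) = 255 × 0.00 × 0.83 = 0
B = 255 × (1-Y) × (1-K) = 255 × 0.02 × 0.83 = 4.233 → 4
= RGB(197, 0, 4)


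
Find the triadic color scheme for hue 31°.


Triadic: equally spaced at 120° intervals
H1 = 31°
H2 = (31 + 120) mod 360 = 151°
H3 = (31 + 240) mod 360 = 271°
Triadic = 31°, 151°, 271°


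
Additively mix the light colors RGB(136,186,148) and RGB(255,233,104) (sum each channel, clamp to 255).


Additive: each channel = min(255, C₁+C₂)
R: 136+255 = 391 → 255
G: 186+233 = 419 → 255
B: 148+104 = 252 → 252
= RGB(255, 255, 252)


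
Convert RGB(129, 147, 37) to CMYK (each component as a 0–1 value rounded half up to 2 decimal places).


R'=129/255≈0.5059, G'=147/255≈0.5765, B'=37/255≈0.1451
K = 1 - max(R',G',B') = 1 - 147/255 = 108/255 = 0.42352… → 0.42
(1-R'-K)/(1-K) simplifies to (max-R)/max with max = 147:
C = (147-129)/147 = 18/147 = 0.12244… → 0.12
M = (147-147)/147 = 0/147 = 0 → 0.00
Y = (147-37)/147 = 110/147 = 0.74829… → 0.75
= CMYK(0.12, 0.00, 0.75, 0.42)


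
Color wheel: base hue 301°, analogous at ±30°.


Base hue: 301°
Left analog: (301 - 30) mod 360 = 271°
Right analog: (301 + 30) mod 360 = 331°
Analogous hues = 271° and 331°


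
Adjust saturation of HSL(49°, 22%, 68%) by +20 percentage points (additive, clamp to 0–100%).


Original S = 22%
Adjustment = +20 percentage points
New S = 22 + (20) = 42
Clamp to [0, 100] → 42
= HSL(49°, 42%, 68%)


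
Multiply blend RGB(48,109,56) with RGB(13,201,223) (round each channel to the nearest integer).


Multiply: C = A×B/255, rounded to nearest integer
R: 48×13/255 = 624/255 ≈ 2.447 → 2
G: 109×201/255 = 21909/255 ≈ 85.918 → 86
B: 56×223/255 = 12488/255 ≈ 48.973 → 49
= RGB(2, 86, 49)


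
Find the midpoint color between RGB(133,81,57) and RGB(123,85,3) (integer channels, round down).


Midpoint: each channel = ⌊(C₁+C₂)/2⌋
R: ⌊(133+123)/2⌋ = 128
G: ⌊(81+85)/2⌋ = 83
B: ⌊(57+3)/2⌋ = 30
= RGB(128, 83, 30)


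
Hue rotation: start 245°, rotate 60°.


New hue = (H + rotation) mod 360
New hue = (245 + 60) mod 360
= 305 mod 360
= 305°


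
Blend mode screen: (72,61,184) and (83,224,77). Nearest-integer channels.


Screen: C = 255 - (255-A)×(255-B)/255, rounded to nearest integer
R: 255 - (255-72)×(255-83)/255 = 255 - 31476/255 ≈ 255 - 123.435 = 131.565 → 132
G: 255 - (255-61)×(255-224)/255 = 255 - 6014/255 ≈ 255 - 23.584 = 231.416 → 231
B: 255 - (255-184)×(255-77)/255 = 255 - 12638/255 ≈ 255 - 49.561 = 205.439 → 205
= RGB(132, 231, 205)


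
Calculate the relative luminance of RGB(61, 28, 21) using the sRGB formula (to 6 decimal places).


Linearize each channel (sRGB transfer function): c = v/255; c_lin = c/12.92 if c ≤ 0.04045, else ((c+0.055)/1.055)^2.4
  R: 61/255 ≈ 0.239216 > 0.04045 → ((0.239216+0.055)/1.055)^2.4 ≈ 0.046665
  G: 28/255 ≈ 0.109804 > 0.04045 → ((0.109804+0.055)/1.055)^2.4 ≈ 0.011612
  B: 21/255 ≈ 0.082353 > 0.04045 → ((0.082353+0.055)/1.055)^2.4 ≈ 0.007499
R_lin = 0.046665, G_lin = 0.011612, B_lin = 0.007499
L = 0.2126×R + 0.7152×G + 0.0722×B
L = 0.2126×0.046665 + 0.7152×0.011612 + 0.0722×0.007499
L ≈ 0.018768


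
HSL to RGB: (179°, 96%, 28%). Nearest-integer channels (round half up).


H=179°, S=0.96, L=0.28
C = (1-|2L-1|)×S = (1-|-0.44|)×0.96 = 0.5376
H' = H/60 = 179/60 ≈ 2.9833; X = C×(1-|H' mod 2 - 1|) = 0.52864
m = L - C/2 = 0.28 - 0.2688 = 0.0112
Sector ⌊H'⌋ = 2 → (R',G',B') = (0.0, 0.5376, 0.52864)
RGB = ((R'+m)×255, (G'+m)×255, (B'+m)×255) = (2.856, 139.944, 137.6592)
Round half up → RGB(3, 140, 138)


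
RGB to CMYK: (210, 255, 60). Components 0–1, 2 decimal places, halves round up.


R'=210/255≈0.8235, G'=255/255≈1.0000, B'=60/255≈0.2353
K = 1 - max(R',G',B') = 1 - 255/255 = 0/255 = 0 → 0.00
(1-R'-K)/(1-K) simplifies to (max-R)/max with max = 255:
C = (255-210)/255 = 45/255 = 0.17647… → 0.18
M = (255-255)/255 = 0/255 = 0 → 0.00
Y = (255-60)/255 = 195/255 = 0.76470… → 0.76
= CMYK(0.18, 0.00, 0.76, 0.00)


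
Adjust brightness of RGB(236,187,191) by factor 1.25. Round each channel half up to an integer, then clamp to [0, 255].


Multiply each channel by 1.25, round half up, clamp to [0, 255]
R: 236×1.25 = 295 → clamp → 255
G: 187×1.25 = 233.75 → round → 234
B: 191×1.25 = 238.75 → round → 239
= RGB(255, 234, 239)


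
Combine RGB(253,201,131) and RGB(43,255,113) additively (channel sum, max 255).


Additive: each channel = min(255, C₁+C₂)
R: 253+43 = 296 → 255
G: 201+255 = 456 → 255
B: 131+113 = 244 → 244
= RGB(255, 255, 244)


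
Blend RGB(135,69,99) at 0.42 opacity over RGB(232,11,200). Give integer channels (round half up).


C = α×F + (1-α)×B, with 1-α = 0.58
R: 0.42×135 + 0.58×232 = 56.70 + 134.56 = 191.26 → 191
G: 0.42×69 + 0.58×11 = 28.98 + 6.38 = 35.36 → 35
B: 0.42×99 + 0.58×200 = 41.58 + 116.00 = 157.58 → 158
= RGB(191, 35, 158)


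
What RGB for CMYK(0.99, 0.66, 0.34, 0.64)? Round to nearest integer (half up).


R = 255 × (1-C) × (1-K) = 255 × 0.01 × 0.36 = 0.918 → 1
G = 255 × (1-M) × (1-K) = 255 × 0.34 × 0.36 = 31.212 → 31
B = 255 × (1-Y) × (1-K) = 255 × 0.66 × 0.36 = 60.588 → 61
= RGB(1, 31, 61)


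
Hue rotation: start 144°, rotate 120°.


New hue = (H + rotation) mod 360
New hue = (144 + 120) mod 360
= 264 mod 360
= 264°


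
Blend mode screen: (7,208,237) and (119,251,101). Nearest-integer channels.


Screen: C = 255 - (255-A)×(255-B)/255, rounded to nearest integer
R: 255 - (255-7)×(255-119)/255 = 255 - 33728/255 ≈ 255 - 132.267 = 122.733 → 123
G: 255 - (255-208)×(255-251)/255 = 255 - 188/255 ≈ 255 - 0.737 = 254.263 → 254
B: 255 - (255-237)×(255-101)/255 = 255 - 2772/255 ≈ 255 - 10.871 = 244.129 → 244
= RGB(123, 254, 244)


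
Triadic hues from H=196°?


Triadic: equally spaced at 120° intervals
H1 = 196°
H2 = (196 + 120) mod 360 = 316°
H3 = (196 + 240) mod 360 = 76°
Triadic = 196°, 316°, 76°


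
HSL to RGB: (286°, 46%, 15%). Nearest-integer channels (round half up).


H=286°, S=0.46, L=0.15
C = (1-|2L-1|)×S = (1-|-0.70|)×0.46 = 0.138
H' = H/60 = 286/60 ≈ 4.7667; X = C×(1-|H' mod 2 - 1|) = 0.1058
m = L - C/2 = 0.15 - 0.069 = 0.081
Sector ⌊H'⌋ = 4 → (R',G',B') = (0.1058, 0.0, 0.138)
RGB = ((R'+m)×255, (G'+m)×255, (B'+m)×255) = (47.634, 20.655, 55.845)
Round half up → RGB(48, 21, 56)


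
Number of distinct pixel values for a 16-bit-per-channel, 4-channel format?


Total bits = 16 bits/channel × 4 channels = 64 bits
Distinct pixel values = 2^64
= 18,446,744,073,709,551,616 pixel values


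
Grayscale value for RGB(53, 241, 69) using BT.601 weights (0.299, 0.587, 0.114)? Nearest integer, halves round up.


Gray = 0.299×R + 0.587×G + 0.114×B
Gray = 0.299×53 + 0.587×241 + 0.114×69
Gray = 15.847 + 141.467 + 7.866
Gray = 165.180 → round half up → 165
Gray = 165


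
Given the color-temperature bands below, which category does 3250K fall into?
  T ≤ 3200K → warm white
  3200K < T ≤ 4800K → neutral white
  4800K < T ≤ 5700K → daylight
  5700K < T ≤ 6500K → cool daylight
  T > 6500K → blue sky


Temperature: 3250K
3200K < 3250K ≤ 4800K → neutral white
Classification: neutral white


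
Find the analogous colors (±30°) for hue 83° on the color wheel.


Base hue: 83°
Left analog: (83 - 30) mod 360 = 53°
Right analog: (83 + 30) mod 360 = 113°
Analogous hues = 53° and 113°


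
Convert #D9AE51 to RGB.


D9 → 217 (R)
AE → 174 (G)
51 → 81 (B)
= RGB(217, 174, 81)


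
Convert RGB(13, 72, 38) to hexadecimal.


R = 13 → 0D (hex)
G = 72 → 48 (hex)
B = 38 → 26 (hex)
Hex = #0D4826


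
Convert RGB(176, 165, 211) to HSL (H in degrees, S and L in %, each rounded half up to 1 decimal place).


Normalize: R'=176/255≈0.6902, G'=165/255≈0.6471, B'=211/255≈0.8275
Max=211/255, Min=165/255, Δ=Max-Min=46/255
L = (Max+Min)/2 = (211+165)/510 = 376/510 = 0.73725… → L = 73.7%
L > 0.5 → S = Δ/(2-Max-Min) = 46/(510-211-165) = 46/134 = 0.34328… → S = 34.3%
(the 1/255 factors cancel in S and H, so raw channel differences can be used)
Max is B' → H = 60 × ((R-G)/Δ + 4) = 60 × ((176-165)/46 + 4)
  11/46 + 4 = 0.2391… + 4 = 4.2391…
  H = 60 × 4.2391… = 254.347…° → H = 254.3°
= HSL(254.3°, 34.3%, 73.7%)


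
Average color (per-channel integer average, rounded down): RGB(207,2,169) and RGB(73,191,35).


Midpoint: each channel = ⌊(C₁+C₂)/2⌋
R: ⌊(207+73)/2⌋ = 140
G: ⌊(2+191)/2⌋ = 96
B: ⌊(169+35)/2⌋ = 102
= RGB(140, 96, 102)


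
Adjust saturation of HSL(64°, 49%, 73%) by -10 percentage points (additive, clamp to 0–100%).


Original S = 49%
Adjustment = -10 percentage points
New S = 49 + (-10) = 39
Clamp to [0, 100] → 39
= HSL(64°, 39%, 73%)


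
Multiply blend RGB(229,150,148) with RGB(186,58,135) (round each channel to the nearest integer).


Multiply: C = A×B/255, rounded to nearest integer
R: 229×186/255 = 42594/255 ≈ 167.035 → 167
G: 150×58/255 = 8700/255 ≈ 34.118 → 34
B: 148×135/255 = 19980/255 ≈ 78.353 → 78
= RGB(167, 34, 78)


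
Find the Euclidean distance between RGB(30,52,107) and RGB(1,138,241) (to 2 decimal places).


d = √[(R₁-R₂)² + (G₁-G₂)² + (B₁-B₂)²]
d = √[(30-1)² + (52-138)² + (107-241)²]
d = √[841 + 7396 + 17956]
d = √26193
d ≈ 161.84


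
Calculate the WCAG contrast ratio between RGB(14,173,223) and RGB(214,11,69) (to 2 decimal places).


Linearize each sRGB channel c=v/255: c/12.92 if c ≤ 0.04045 else ((c+0.055)/1.055)^2.4
L = 0.2126×R_lin + 0.7152×G_lin + 0.0722×B_lin
Color 1 (14,173,223):
  R=14: 14/255≈0.0549 > 0.04045 → ((0.0549+0.055)/1.055)^2.4 ≈ 0.00439
  G=173: 173/255≈0.6784 > 0.04045 → ((0.6784+0.055)/1.055)^2.4 ≈ 0.41789
  B=223: 223/255≈0.8745 > 0.04045 → ((0.8745+0.055)/1.055)^2.4 ≈ 0.73791
  L1 = 0.2126×0.00439 + 0.7152×0.41789 + 0.0722×0.73791 ≈ 0.35308
Color 2 (214,11,69):
  R=214: 214/255≈0.8392 > 0.04045 → ((0.8392+0.055)/1.055)^2.4 ≈ 0.67244
  G=11: 11/255≈0.0431 > 0.04045 → ((0.0431+0.055)/1.055)^2.4 ≈ 0.00335
  B=69: 69/255≈0.2706 > 0.04045 → ((0.2706+0.055)/1.055)^2.4 ≈ 0.05951
  L2 = 0.2126×0.67244 + 0.7152×0.00335 + 0.0722×0.05951 ≈ 0.14965
Lighter = 0.35308, Darker = 0.14965
Ratio = (L_lighter + 0.05) / (L_darker + 0.05)
Ratio = (0.35308 + 0.05) / (0.14965 + 0.05) = 0.40308 / 0.19965 ≈ 2.0189
Ratio ≈ 2.02:1


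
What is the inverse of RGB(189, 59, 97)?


Invert: (255-R, 255-G, 255-B)
R: 255-189 = 66
G: 255-59 = 196
B: 255-97 = 158
= RGB(66, 196, 158)


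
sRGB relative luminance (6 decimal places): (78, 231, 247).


Linearize each channel (sRGB transfer function): c = v/255; c_lin = c/12.92 if c ≤ 0.04045, else ((c+0.055)/1.055)^2.4
  R: 78/255 ≈ 0.305882 > 0.04045 → ((0.305882+0.055)/1.055)^2.4 ≈ 0.076185
  G: 231/255 ≈ 0.905882 > 0.04045 → ((0.905882+0.055)/1.055)^2.4 ≈ 0.799103
  B: 247/255 ≈ 0.968627 > 0.04045 → ((0.968627+0.055)/1.055)^2.4 ≈ 0.930111
R_lin = 0.076185, G_lin = 0.799103, B_lin = 0.930111
L = 0.2126×R + 0.7152×G + 0.0722×B
L = 0.2126×0.076185 + 0.7152×0.799103 + 0.0722×0.930111
L ≈ 0.654869


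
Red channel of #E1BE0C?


Color: #E1BE0C
R = E1 = 225
G = BE = 190
B = 0C = 12
Red = 225


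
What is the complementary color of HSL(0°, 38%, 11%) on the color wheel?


Complement = opposite side of color wheel = hue + 180°
H' = (0 + 180) mod 360 = 180°
S and L unchanged.
= HSL(180°, 38%, 11%)


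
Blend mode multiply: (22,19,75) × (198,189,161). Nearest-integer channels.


Multiply: C = A×B/255, rounded to nearest integer
R: 22×198/255 = 4356/255 ≈ 17.082 → 17
G: 19×189/255 = 3591/255 ≈ 14.082 → 14
B: 75×161/255 = 12075/255 ≈ 47.353 → 47
= RGB(17, 14, 47)


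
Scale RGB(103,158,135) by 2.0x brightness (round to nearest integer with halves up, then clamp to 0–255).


Multiply each channel by 2.0, round half up, clamp to [0, 255]
R: 103×2.0 = 206
G: 158×2.0 = 316 → clamp → 255
B: 135×2.0 = 270 → clamp → 255
= RGB(206, 255, 255)


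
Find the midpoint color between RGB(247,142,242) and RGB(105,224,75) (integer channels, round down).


Midpoint: each channel = ⌊(C₁+C₂)/2⌋
R: ⌊(247+105)/2⌋ = 176
G: ⌊(142+224)/2⌋ = 183
B: ⌊(242+75)/2⌋ = 158
= RGB(176, 183, 158)


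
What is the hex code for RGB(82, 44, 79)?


R = 82 → 52 (hex)
G = 44 → 2C (hex)
B = 79 → 4F (hex)
Hex = #522C4F


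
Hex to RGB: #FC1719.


FC → 252 (R)
17 → 23 (G)
19 → 25 (B)
= RGB(252, 23, 25)


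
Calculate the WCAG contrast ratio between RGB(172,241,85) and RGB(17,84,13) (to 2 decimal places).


Linearize each sRGB channel c=v/255: c/12.92 if c ≤ 0.04045 else ((c+0.055)/1.055)^2.4
L = 0.2126×R_lin + 0.7152×G_lin + 0.0722×B_lin
Color 1 (172,241,85):
  R=172: 172/255≈0.6745 > 0.04045 → ((0.6745+0.055)/1.055)^2.4 ≈ 0.41254
  G=241: 241/255≈0.9451 > 0.04045 → ((0.9451+0.055)/1.055)^2.4 ≈ 0.87962
  B=85: 85/255≈0.3333 > 0.04045 → ((0.3333+0.055)/1.055)^2.4 ≈ 0.09084
  L1 = 0.2126×0.41254 + 0.7152×0.87962 + 0.0722×0.09084 ≈ 0.72337
Color 2 (17,84,13):
  R=17: 17/255≈0.0667 > 0.04045 → ((0.0667+0.055)/1.055)^2.4 ≈ 0.00561
  G=84: 84/255≈0.3294 > 0.04045 → ((0.3294+0.055)/1.055)^2.4 ≈ 0.08866
  B=13: 13/255≈0.0510 > 0.04045 → ((0.0510+0.055)/1.055)^2.4 ≈ 0.00402
  L2 = 0.2126×0.00561 + 0.7152×0.08866 + 0.0722×0.00402 ≈ 0.06489
Lighter = 0.72337, Darker = 0.06489
Ratio = (L_lighter + 0.05) / (L_darker + 0.05)
Ratio = (0.72337 + 0.05) / (0.06489 + 0.05) = 0.77337 / 0.11489 ≈ 6.7315
Ratio ≈ 6.73:1


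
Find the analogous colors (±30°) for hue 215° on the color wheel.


Base hue: 215°
Left analog: (215 - 30) mod 360 = 185°
Right analog: (215 + 30) mod 360 = 245°
Analogous hues = 185° and 245°


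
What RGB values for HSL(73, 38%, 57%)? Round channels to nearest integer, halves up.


H=73°, S=0.38, L=0.57
C = (1-|2L-1|)×S = (1-|0.14|)×0.38 = 0.3268
H' = H/60 = 73/60 ≈ 1.2167; X = C×(1-|H' mod 2 - 1|) ≈ 0.2560
m = L - C/2 = 0.57 - 0.1634 = 0.4066
Sector ⌊H'⌋ = 1 → (R',G',B') = (≈0.2560, 0.3268, 0.0)
RGB = ((R'+m)×255, (G'+m)×255, (B'+m)×255) = (168.9613, 187.017, 103.683)
Round half up → RGB(169, 187, 104)


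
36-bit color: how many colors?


Colors = 2^bits = 2^36
= 68,719,476,736 colors


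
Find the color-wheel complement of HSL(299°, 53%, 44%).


Complement = opposite side of color wheel = hue + 180°
H' = (299 + 180) mod 360 = 119°
S and L unchanged.
= HSL(119°, 53%, 44%)


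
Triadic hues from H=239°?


Triadic: equally spaced at 120° intervals
H1 = 239°
H2 = (239 + 120) mod 360 = 359°
H3 = (239 + 240) mod 360 = 119°
Triadic = 239°, 359°, 119°


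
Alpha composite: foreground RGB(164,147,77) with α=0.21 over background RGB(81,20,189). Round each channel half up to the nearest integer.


C = α×F + (1-α)×B, with 1-α = 0.79
R: 0.21×164 + 0.79×81 = 34.44 + 63.99 = 98.43 → 98
G: 0.21×147 + 0.79×20 = 30.87 + 15.80 = 46.67 → 47
B: 0.21×77 + 0.79×189 = 16.17 + 149.31 = 165.48 → 165
= RGB(98, 47, 165)


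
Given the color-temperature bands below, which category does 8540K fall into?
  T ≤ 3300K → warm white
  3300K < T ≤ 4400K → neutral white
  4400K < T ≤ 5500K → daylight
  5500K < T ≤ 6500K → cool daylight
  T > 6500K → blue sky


Temperature: 8540K
8540K > 6500K → blue sky
Classification: blue sky


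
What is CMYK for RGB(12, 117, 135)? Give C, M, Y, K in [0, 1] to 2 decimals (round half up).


R'=12/255≈0.0471, G'=117/255≈0.4588, B'=135/255≈0.5294
K = 1 - max(R',G',B') = 1 - 135/255 = 120/255 = 0.47058… → 0.47
(1-R'-K)/(1-K) simplifies to (max-R)/max with max = 135:
C = (135-12)/135 = 123/135 = 0.91111… → 0.91
M = (135-117)/135 = 18/135 = 0.13333… → 0.13
Y = (135-135)/135 = 0/135 = 0 → 0.00
= CMYK(0.91, 0.13, 0.00, 0.47)


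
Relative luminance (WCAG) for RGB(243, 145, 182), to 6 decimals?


Linearize each channel (sRGB transfer function): c = v/255; c_lin = c/12.92 if c ≤ 0.04045, else ((c+0.055)/1.055)^2.4
  R: 243/255 ≈ 0.952941 > 0.04045 → ((0.952941+0.055)/1.055)^2.4 ≈ 0.896269
  G: 145/255 ≈ 0.568627 > 0.04045 → ((0.568627+0.055)/1.055)^2.4 ≈ 0.283149
  B: 182/255 ≈ 0.713725 > 0.04045 → ((0.713725+0.055)/1.055)^2.4 ≈ 0.467784
R_lin = 0.896269, G_lin = 0.283149, B_lin = 0.467784
L = 0.2126×R + 0.7152×G + 0.0722×B
L = 0.2126×0.896269 + 0.7152×0.283149 + 0.0722×0.467784
L ≈ 0.426829


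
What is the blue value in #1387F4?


Color: #1387F4
R = 13 = 19
G = 87 = 135
B = F4 = 244
Blue = 244


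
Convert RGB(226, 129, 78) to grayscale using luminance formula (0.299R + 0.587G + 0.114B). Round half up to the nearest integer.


Gray = 0.299×R + 0.587×G + 0.114×B
Gray = 0.299×226 + 0.587×129 + 0.114×78
Gray = 67.574 + 75.723 + 8.892
Gray = 152.189 → round half up → 152
Gray = 152


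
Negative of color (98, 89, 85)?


Invert: (255-R, 255-G, 255-B)
R: 255-98 = 157
G: 255-89 = 166
B: 255-85 = 170
= RGB(157, 166, 170)


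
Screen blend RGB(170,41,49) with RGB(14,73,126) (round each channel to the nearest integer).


Screen: C = 255 - (255-A)×(255-B)/255, rounded to nearest integer
R: 255 - (255-170)×(255-14)/255 = 255 - 20485/255 ≈ 255 - 80.333 = 174.667 → 175
G: 255 - (255-41)×(255-73)/255 = 255 - 38948/255 ≈ 255 - 152.737 = 102.263 → 102
B: 255 - (255-49)×(255-126)/255 = 255 - 26574/255 ≈ 255 - 104.212 = 150.788 → 151
= RGB(175, 102, 151)


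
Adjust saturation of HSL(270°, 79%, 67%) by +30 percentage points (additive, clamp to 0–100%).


Original S = 79%
Adjustment = +30 percentage points
New S = 79 + (30) = 109
Clamp to [0, 100] → 100
= HSL(270°, 100%, 67%)


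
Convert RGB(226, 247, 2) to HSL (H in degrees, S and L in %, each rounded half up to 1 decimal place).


Normalize: R'=226/255≈0.8863, G'=247/255≈0.9686, B'=2/255≈0.0078
Max=247/255, Min=2/255, Δ=Max-Min=245/255
L = (Max+Min)/2 = (247+2)/510 = 249/510 = 0.48823… → L = 48.8%
L ≤ 0.5 → S = Δ/(Max+Min) = 245/(247+2) = 245/249 = 0.98393… → S = 98.4%
(the 1/255 factors cancel in S and H, so raw channel differences can be used)
Max is G' → H = 60 × ((B-R)/Δ + 2) = 60 × ((2-226)/245 + 2)
  -224/245 + 2 = -0.9142… + 2 = 1.0857…
  H = 60 × 1.0857… = 65.142…° → H = 65.1°
= HSL(65.1°, 98.4%, 48.8%)


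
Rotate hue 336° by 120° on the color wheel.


New hue = (H + rotation) mod 360
New hue = (336 + 120) mod 360
= 456 mod 360
= 96°


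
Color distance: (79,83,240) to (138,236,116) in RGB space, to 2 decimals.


d = √[(R₁-R₂)² + (G₁-G₂)² + (B₁-B₂)²]
d = √[(79-138)² + (83-236)² + (240-116)²]
d = √[3481 + 23409 + 15376]
d = √42266
d ≈ 205.59


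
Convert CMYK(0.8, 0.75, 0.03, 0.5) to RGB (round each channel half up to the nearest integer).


R = 255 × (1-C) × (1-K) = 255 × 0.20 × 0.50 = 25.5 → 26
G = 255 × (1-M) × (1-K) = 255 × 0.25 × 0.50 = 31.875 → 32
B = 255 × (1-Y) × (1-K) = 255 × 0.97 × 0.50 = 123.675 → 124
= RGB(26, 32, 124)


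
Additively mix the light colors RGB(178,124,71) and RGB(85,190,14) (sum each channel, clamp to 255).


Additive: each channel = min(255, C₁+C₂)
R: 178+85 = 263 → 255
G: 124+190 = 314 → 255
B: 71+14 = 85 → 85
= RGB(255, 255, 85)


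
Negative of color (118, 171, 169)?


Invert: (255-R, 255-G, 255-B)
R: 255-118 = 137
G: 255-171 = 84
B: 255-169 = 86
= RGB(137, 84, 86)


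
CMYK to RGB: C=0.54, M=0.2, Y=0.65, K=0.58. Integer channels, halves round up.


R = 255 × (1-C) × (1-K) = 255 × 0.46 × 0.42 = 49.266 → 49
G = 255 × (1-M) × (1-K) = 255 × 0.80 × 0.42 = 85.68 → 86
B = 255 × (1-Y) × (1-K) = 255 × 0.35 × 0.42 = 37.485 → 37
= RGB(49, 86, 37)


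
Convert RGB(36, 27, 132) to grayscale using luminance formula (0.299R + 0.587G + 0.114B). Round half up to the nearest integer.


Gray = 0.299×R + 0.587×G + 0.114×B
Gray = 0.299×36 + 0.587×27 + 0.114×132
Gray = 10.764 + 15.849 + 15.048
Gray = 41.661 → round half up → 42
Gray = 42


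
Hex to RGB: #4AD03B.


4A → 74 (R)
D0 → 208 (G)
3B → 59 (B)
= RGB(74, 208, 59)


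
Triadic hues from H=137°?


Triadic: equally spaced at 120° intervals
H1 = 137°
H2 = (137 + 120) mod 360 = 257°
H3 = (137 + 240) mod 360 = 17°
Triadic = 137°, 257°, 17°


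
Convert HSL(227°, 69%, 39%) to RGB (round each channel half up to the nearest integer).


H=227°, S=0.69, L=0.39
C = (1-|2L-1|)×S = (1-|-0.22|)×0.69 = 0.5382
H' = H/60 = 227/60 ≈ 3.7833; X = C×(1-|H' mod 2 - 1|) = 0.11661
m = L - C/2 = 0.39 - 0.2691 = 0.1209
Sector ⌊H'⌋ = 3 → (R',G',B') = (0.0, 0.11661, 0.5382)
RGB = ((R'+m)×255, (G'+m)×255, (B'+m)×255) = (30.8295, 60.56505, 168.0705)
Round half up → RGB(31, 61, 168)


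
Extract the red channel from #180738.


Color: #180738
R = 18 = 24
G = 07 = 7
B = 38 = 56
Red = 24


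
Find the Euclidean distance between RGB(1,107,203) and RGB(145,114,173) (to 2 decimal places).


d = √[(R₁-R₂)² + (G₁-G₂)² + (B₁-B₂)²]
d = √[(1-145)² + (107-114)² + (203-173)²]
d = √[20736 + 49 + 900]
d = √21685
d ≈ 147.26


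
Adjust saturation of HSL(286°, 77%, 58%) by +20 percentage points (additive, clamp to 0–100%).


Original S = 77%
Adjustment = +20 percentage points
New S = 77 + (20) = 97
Clamp to [0, 100] → 97
= HSL(286°, 97%, 58%)


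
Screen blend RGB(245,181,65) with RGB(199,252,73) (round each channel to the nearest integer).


Screen: C = 255 - (255-A)×(255-B)/255, rounded to nearest integer
R: 255 - (255-245)×(255-199)/255 = 255 - 560/255 ≈ 255 - 2.196 = 252.804 → 253
G: 255 - (255-181)×(255-252)/255 = 255 - 222/255 ≈ 255 - 0.871 = 254.129 → 254
B: 255 - (255-65)×(255-73)/255 = 255 - 34580/255 ≈ 255 - 135.608 = 119.392 → 119
= RGB(253, 254, 119)


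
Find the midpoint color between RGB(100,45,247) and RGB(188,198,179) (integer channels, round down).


Midpoint: each channel = ⌊(C₁+C₂)/2⌋
R: ⌊(100+188)/2⌋ = 144
G: ⌊(45+198)/2⌋ = 121
B: ⌊(247+179)/2⌋ = 213
= RGB(144, 121, 213)


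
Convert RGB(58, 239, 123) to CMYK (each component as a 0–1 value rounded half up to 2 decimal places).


R'=58/255≈0.2275, G'=239/255≈0.9373, B'=123/255≈0.4824
K = 1 - max(R',G',B') = 1 - 239/255 = 16/255 = 0.06274… → 0.06
(1-R'-K)/(1-K) simplifies to (max-R)/max with max = 239:
C = (239-58)/239 = 181/239 = 0.75732… → 0.76
M = (239-239)/239 = 0/239 = 0 → 0.00
Y = (239-123)/239 = 116/239 = 0.48535… → 0.49
= CMYK(0.76, 0.00, 0.49, 0.06)


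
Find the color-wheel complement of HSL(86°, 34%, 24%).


Complement = opposite side of color wheel = hue + 180°
H' = (86 + 180) mod 360 = 266°
S and L unchanged.
= HSL(266°, 34%, 24%)


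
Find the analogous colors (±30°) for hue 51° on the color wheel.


Base hue: 51°
Left analog: (51 - 30) mod 360 = 21°
Right analog: (51 + 30) mod 360 = 81°
Analogous hues = 21° and 81°


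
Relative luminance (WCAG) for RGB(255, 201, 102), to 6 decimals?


Linearize each channel (sRGB transfer function): c = v/255; c_lin = c/12.92 if c ≤ 0.04045, else ((c+0.055)/1.055)^2.4
  R: 255/255 ≈ 1.000000 > 0.04045 → ((1.000000+0.055)/1.055)^2.4 ≈ 1.000000
  G: 201/255 ≈ 0.788235 > 0.04045 → ((0.788235+0.055)/1.055)^2.4 ≈ 0.584078
  B: 102/255 ≈ 0.400000 > 0.04045 → ((0.400000+0.055)/1.055)^2.4 ≈ 0.132868
R_lin = 1.000000, G_lin = 0.584078, B_lin = 0.132868
L = 0.2126×R + 0.7152×G + 0.0722×B
L = 0.2126×1.000000 + 0.7152×0.584078 + 0.0722×0.132868
L ≈ 0.639926


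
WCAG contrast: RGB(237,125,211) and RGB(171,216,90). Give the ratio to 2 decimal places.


Linearize each sRGB channel c=v/255: c/12.92 if c ≤ 0.04045 else ((c+0.055)/1.055)^2.4
L = 0.2126×R_lin + 0.7152×G_lin + 0.0722×B_lin
Color 1 (237,125,211):
  R=237: 237/255≈0.9294 > 0.04045 → ((0.9294+0.055)/1.055)^2.4 ≈ 0.84687
  G=125: 125/255≈0.4902 > 0.04045 → ((0.4902+0.055)/1.055)^2.4 ≈ 0.20508
  B=211: 211/255≈0.8275 > 0.04045 → ((0.8275+0.055)/1.055)^2.4 ≈ 0.65141
  L1 = 0.2126×0.84687 + 0.7152×0.20508 + 0.0722×0.65141 ≈ 0.37375
Color 2 (171,216,90):
  R=171: 171/255≈0.6706 > 0.04045 → ((0.6706+0.055)/1.055)^2.4 ≈ 0.40724
  G=216: 216/255≈0.8471 > 0.04045 → ((0.8471+0.055)/1.055)^2.4 ≈ 0.68669
  B=90: 90/255≈0.3529 > 0.04045 → ((0.3529+0.055)/1.055)^2.4 ≈ 0.10224
  L2 = 0.2126×0.40724 + 0.7152×0.68669 + 0.0722×0.10224 ≈ 0.58508
Lighter = 0.58508, Darker = 0.37375
Ratio = (L_lighter + 0.05) / (L_darker + 0.05)
Ratio = (0.58508 + 0.05) / (0.37375 + 0.05) = 0.63508 / 0.42375 ≈ 1.4987
Ratio ≈ 1.50:1


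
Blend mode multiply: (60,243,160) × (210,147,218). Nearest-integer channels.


Multiply: C = A×B/255, rounded to nearest integer
R: 60×210/255 = 12600/255 ≈ 49.412 → 49
G: 243×147/255 = 35721/255 ≈ 140.082 → 140
B: 160×218/255 = 34880/255 ≈ 136.784 → 137
= RGB(49, 140, 137)


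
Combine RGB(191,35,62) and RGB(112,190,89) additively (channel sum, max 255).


Additive: each channel = min(255, C₁+C₂)
R: 191+112 = 303 → 255
G: 35+190 = 225 → 225
B: 62+89 = 151 → 151
= RGB(255, 225, 151)


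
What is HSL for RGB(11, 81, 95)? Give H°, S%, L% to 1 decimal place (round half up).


Normalize: R'=11/255≈0.0431, G'=81/255≈0.3176, B'=95/255≈0.3725
Max=95/255, Min=11/255, Δ=Max-Min=84/255
L = (Max+Min)/2 = (95+11)/510 = 106/510 = 0.20784… → L = 20.8%
L ≤ 0.5 → S = Δ/(Max+Min) = 84/(95+11) = 84/106 = 0.79245… → S = 79.2%
(the 1/255 factors cancel in S and H, so raw channel differences can be used)
Max is B' → H = 60 × ((R-G)/Δ + 4) = 60 × ((11-81)/84 + 4)
  -70/84 + 4 = -0.8333… + 4 = 3.1666…
  H = 60 × 3.1666… = 190° → H = 190.0°
= HSL(190.0°, 79.2%, 20.8%)


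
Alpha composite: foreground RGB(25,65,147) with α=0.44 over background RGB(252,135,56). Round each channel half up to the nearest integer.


C = α×F + (1-α)×B, with 1-α = 0.56
R: 0.44×25 + 0.56×252 = 11.00 + 141.12 = 152.12 → 152
G: 0.44×65 + 0.56×135 = 28.60 + 75.60 = 104.20 → 104
B: 0.44×147 + 0.56×56 = 64.68 + 31.36 = 96.04 → 96
= RGB(152, 104, 96)
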